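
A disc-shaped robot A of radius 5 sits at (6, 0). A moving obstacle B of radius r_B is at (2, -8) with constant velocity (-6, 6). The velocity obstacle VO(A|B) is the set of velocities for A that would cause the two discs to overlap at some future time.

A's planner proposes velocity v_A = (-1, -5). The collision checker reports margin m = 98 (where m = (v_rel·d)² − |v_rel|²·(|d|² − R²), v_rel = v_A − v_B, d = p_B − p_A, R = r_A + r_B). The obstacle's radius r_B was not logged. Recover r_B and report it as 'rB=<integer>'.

m = 98
d = (-4, -8);  v_rel = (5, -11),  |v_rel|² = 146
v_rel×d = (5)·(-8) − (-11)·(-4) = -84
since m = R²·146 − (-84)²:  R² = (7056 + 98) / 146 = 49
R = √49 = 7  ⇒  r_B = 7 − 5 = 2

rB=2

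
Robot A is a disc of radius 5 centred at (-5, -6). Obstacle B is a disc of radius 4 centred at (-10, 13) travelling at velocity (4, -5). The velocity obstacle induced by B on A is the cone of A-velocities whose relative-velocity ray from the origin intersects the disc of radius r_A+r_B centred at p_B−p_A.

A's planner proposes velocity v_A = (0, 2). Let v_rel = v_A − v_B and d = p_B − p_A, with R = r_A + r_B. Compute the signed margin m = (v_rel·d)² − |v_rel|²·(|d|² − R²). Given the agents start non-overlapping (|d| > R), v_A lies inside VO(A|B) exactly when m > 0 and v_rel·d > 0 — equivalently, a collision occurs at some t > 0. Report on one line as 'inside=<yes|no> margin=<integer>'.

d = (-5, 19),  |d|² = 386;  R = 5+4 = 9,  c = 386−9² = 305
v_rel = (-4, 7),  |v_rel|² = 65;  v_rel·d = (-4)·(-5) + (7)·(19) = 153
65·t² − 306·t + 305 = 0  ⇒  m = 153² − 65·305 = 3584
m = 3584 > 0,  v_rel·d = 153 > 0  ⇒  inside

inside=yes margin=3584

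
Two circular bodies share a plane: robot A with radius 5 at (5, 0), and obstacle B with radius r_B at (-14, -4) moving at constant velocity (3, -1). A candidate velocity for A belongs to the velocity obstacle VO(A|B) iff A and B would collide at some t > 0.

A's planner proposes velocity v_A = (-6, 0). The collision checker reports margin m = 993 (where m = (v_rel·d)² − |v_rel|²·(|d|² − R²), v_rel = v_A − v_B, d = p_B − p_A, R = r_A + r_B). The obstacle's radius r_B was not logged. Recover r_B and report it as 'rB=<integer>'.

m = 993
d = (-19, -4);  v_rel = (-9, 1),  |v_rel|² = 82
v_rel×d = (-9)·(-4) − (1)·(-19) = 55
since m = R²·82 − 55²:  R² = (3025 + 993) / 82 = 49
R = √49 = 7  ⇒  r_B = 7 − 5 = 2

rB=2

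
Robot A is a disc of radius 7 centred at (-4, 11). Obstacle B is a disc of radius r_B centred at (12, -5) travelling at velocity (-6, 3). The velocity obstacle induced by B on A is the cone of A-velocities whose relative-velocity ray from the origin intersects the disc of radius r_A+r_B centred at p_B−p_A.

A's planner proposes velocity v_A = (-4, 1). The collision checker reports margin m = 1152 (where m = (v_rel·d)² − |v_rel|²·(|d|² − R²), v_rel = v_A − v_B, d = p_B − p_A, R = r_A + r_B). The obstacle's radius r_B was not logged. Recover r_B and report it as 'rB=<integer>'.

m = 1152
d = (16, -16);  v_rel = (2, -2),  |v_rel|² = 8
v_rel×d = (2)·(-16) − (-2)·(16) = 0
since m = R²·8 − 0²:  R² = (0 + 1152) / 8 = 144
R = √144 = 12  ⇒  r_B = 12 − 7 = 5

rB=5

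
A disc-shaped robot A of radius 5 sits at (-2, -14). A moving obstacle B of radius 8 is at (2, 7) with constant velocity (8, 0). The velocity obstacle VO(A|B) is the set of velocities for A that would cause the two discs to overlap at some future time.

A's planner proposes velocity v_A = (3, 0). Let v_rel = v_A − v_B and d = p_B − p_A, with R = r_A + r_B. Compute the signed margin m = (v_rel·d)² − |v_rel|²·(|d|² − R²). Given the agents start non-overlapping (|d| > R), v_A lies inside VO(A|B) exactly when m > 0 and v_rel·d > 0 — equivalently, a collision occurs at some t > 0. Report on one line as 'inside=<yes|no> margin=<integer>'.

d = (4, 21),  |d|² = 457;  R = 5+8 = 13,  c = 457−13² = 288
v_rel = (-5, 0),  |v_rel|² = 25;  v_rel·d = (-5)·(4) + (0)·(21) = -20
25·t² + 40·t + 288 = 0  ⇒  m = (-20)² − 25·288 = -6800
m = -6800 < 0,  v_rel·d = -20 < 0  ⇒  outside

inside=no margin=-6800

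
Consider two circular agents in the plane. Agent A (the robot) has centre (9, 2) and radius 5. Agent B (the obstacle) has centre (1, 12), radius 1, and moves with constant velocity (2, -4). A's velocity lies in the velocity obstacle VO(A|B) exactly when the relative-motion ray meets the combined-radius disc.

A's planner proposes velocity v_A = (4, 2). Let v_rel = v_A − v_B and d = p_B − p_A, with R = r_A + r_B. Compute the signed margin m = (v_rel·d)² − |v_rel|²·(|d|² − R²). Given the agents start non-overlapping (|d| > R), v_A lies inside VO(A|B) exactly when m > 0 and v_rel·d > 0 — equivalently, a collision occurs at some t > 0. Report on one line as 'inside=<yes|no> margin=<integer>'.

d = (-8, 10),  |d|² = 164;  R = 5+1 = 6,  c = 164−6² = 128
v_rel = (2, 6),  |v_rel|² = 40;  v_rel·d = (2)·(-8) + (6)·(10) = 44
40·t² − 88·t + 128 = 0  ⇒  m = 44² − 40·128 = -3184
m = -3184 < 0,  v_rel·d = 44 > 0  ⇒  outside

inside=no margin=-3184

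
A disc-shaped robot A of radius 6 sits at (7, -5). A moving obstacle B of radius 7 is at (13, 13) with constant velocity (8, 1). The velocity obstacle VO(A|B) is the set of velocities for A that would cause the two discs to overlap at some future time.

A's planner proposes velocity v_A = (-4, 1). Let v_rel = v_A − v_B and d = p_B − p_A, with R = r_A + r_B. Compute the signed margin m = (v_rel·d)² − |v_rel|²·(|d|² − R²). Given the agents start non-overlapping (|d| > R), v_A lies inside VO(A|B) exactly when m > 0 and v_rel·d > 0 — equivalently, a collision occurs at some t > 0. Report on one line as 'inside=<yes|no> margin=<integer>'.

d = (6, 18),  |d|² = 360;  R = 6+7 = 13,  c = 360−13² = 191
v_rel = (-12, 0),  |v_rel|² = 144;  v_rel·d = (-12)·(6) + (0)·(18) = -72
144·t² + 144·t + 191 = 0  ⇒  m = (-72)² − 144·191 = -22320
m = -22320 < 0,  v_rel·d = -72 < 0  ⇒  outside

inside=no margin=-22320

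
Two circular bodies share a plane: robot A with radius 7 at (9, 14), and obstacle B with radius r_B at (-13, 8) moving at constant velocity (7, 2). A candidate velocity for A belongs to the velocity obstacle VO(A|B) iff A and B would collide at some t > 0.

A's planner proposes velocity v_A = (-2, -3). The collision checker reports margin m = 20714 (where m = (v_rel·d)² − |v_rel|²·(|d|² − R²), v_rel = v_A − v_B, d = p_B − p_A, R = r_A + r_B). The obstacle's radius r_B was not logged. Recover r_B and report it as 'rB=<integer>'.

m = 20714
d = (-22, -6);  v_rel = (-9, -5),  |v_rel|² = 106
v_rel×d = (-9)·(-6) − (-5)·(-22) = -56
since m = R²·106 − (-56)²:  R² = (3136 + 20714) / 106 = 225
R = √225 = 15  ⇒  r_B = 15 − 7 = 8

rB=8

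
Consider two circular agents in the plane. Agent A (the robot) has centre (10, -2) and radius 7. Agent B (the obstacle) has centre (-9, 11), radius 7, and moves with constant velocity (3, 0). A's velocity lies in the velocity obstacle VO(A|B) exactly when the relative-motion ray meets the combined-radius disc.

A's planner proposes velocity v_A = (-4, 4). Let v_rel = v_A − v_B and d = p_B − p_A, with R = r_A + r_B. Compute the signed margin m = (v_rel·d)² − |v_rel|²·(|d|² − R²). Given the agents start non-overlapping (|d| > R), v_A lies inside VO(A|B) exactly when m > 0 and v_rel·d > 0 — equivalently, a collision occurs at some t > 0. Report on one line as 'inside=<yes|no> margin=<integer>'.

d = (-19, 13),  |d|² = 530;  R = 7+7 = 14,  c = 530−14² = 334
v_rel = (-7, 4),  |v_rel|² = 65;  v_rel·d = (-7)·(-19) + (4)·(13) = 185
65·t² − 370·t + 334 = 0  ⇒  m = 185² − 65·334 = 12515
m = 12515 > 0,  v_rel·d = 185 > 0  ⇒  inside

inside=yes margin=12515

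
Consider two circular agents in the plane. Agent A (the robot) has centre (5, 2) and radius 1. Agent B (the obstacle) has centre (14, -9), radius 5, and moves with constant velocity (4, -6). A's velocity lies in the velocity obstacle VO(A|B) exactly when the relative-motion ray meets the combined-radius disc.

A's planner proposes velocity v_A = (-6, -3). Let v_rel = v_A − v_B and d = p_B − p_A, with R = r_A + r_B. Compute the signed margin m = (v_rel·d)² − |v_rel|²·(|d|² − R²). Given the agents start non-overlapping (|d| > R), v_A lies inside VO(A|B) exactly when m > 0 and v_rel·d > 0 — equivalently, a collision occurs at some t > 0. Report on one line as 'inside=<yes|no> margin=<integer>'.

d = (9, -11),  |d|² = 202;  R = 1+5 = 6,  c = 202−6² = 166
v_rel = (-10, 3),  |v_rel|² = 109;  v_rel·d = (-10)·(9) + (3)·(-11) = -123
109·t² + 246·t + 166 = 0  ⇒  m = (-123)² − 109·166 = -2965
m = -2965 < 0,  v_rel·d = -123 < 0  ⇒  outside

inside=no margin=-2965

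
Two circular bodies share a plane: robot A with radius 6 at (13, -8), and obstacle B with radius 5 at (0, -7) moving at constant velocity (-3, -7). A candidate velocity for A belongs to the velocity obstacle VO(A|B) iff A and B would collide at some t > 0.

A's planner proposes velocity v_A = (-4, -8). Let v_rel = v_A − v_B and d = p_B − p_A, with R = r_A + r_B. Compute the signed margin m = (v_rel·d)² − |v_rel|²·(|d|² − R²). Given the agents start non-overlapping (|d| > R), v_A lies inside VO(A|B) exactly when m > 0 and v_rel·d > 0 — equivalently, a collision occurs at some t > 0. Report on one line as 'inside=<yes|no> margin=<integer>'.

d = (-13, 1),  |d|² = 170;  R = 6+5 = 11,  c = 170−11² = 49
v_rel = (-1, -1),  |v_rel|² = 2;  v_rel·d = (-1)·(-13) + (-1)·(1) = 12
2·t² − 24·t + 49 = 0  ⇒  m = 12² − 2·49 = 46
m = 46 > 0,  v_rel·d = 12 > 0  ⇒  inside

inside=yes margin=46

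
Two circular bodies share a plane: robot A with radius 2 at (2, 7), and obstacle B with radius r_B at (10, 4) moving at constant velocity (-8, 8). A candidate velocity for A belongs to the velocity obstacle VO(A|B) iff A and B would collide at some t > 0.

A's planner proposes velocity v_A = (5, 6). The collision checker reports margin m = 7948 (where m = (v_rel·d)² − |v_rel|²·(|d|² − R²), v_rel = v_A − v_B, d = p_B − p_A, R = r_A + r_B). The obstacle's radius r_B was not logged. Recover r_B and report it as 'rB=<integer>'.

m = 7948
d = (8, -3);  v_rel = (13, -2),  |v_rel|² = 173
v_rel×d = (13)·(-3) − (-2)·(8) = -23
since m = R²·173 − (-23)²:  R² = (529 + 7948) / 173 = 49
R = √49 = 7  ⇒  r_B = 7 − 2 = 5

rB=5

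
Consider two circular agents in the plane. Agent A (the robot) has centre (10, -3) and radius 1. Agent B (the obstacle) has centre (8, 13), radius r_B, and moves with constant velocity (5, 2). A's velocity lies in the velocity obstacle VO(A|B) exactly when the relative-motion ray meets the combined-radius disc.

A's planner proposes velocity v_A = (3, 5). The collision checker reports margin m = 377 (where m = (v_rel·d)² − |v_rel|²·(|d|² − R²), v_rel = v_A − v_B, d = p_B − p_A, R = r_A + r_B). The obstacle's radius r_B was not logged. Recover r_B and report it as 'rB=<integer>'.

m = 377
d = (-2, 16);  v_rel = (-2, 3),  |v_rel|² = 13
v_rel×d = (-2)·(16) − (3)·(-2) = -26
since m = R²·13 − (-26)²:  R² = (676 + 377) / 13 = 81
R = √81 = 9  ⇒  r_B = 9 − 1 = 8

rB=8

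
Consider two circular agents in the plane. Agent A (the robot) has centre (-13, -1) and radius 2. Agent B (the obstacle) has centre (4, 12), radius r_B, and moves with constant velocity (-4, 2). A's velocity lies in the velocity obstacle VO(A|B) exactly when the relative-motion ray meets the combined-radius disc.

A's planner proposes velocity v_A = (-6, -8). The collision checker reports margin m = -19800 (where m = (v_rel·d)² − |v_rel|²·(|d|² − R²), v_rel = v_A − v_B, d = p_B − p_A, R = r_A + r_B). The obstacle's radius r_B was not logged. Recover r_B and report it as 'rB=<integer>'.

m = -19800
d = (17, 13);  v_rel = (-2, -10),  |v_rel|² = 104
v_rel×d = (-2)·(13) − (-10)·(17) = 144
since m = R²·104 − 144²:  R² = (20736 + -19800) / 104 = 9
R = √9 = 3  ⇒  r_B = 3 − 2 = 1

rB=1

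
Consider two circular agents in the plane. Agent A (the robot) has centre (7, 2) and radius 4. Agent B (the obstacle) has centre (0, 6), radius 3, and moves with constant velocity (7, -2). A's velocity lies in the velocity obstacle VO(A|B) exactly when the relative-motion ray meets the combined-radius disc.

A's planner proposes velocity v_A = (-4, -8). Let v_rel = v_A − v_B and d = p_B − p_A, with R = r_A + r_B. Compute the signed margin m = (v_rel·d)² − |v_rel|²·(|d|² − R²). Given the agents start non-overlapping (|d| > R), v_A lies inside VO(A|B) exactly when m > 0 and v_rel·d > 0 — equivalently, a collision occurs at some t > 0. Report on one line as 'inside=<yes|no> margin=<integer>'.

d = (-7, 4),  |d|² = 65;  R = 4+3 = 7,  c = 65−7² = 16
v_rel = (-11, -6),  |v_rel|² = 157;  v_rel·d = (-11)·(-7) + (-6)·(4) = 53
157·t² − 106·t + 16 = 0  ⇒  m = 53² − 157·16 = 297
m = 297 > 0,  v_rel·d = 53 > 0  ⇒  inside

inside=yes margin=297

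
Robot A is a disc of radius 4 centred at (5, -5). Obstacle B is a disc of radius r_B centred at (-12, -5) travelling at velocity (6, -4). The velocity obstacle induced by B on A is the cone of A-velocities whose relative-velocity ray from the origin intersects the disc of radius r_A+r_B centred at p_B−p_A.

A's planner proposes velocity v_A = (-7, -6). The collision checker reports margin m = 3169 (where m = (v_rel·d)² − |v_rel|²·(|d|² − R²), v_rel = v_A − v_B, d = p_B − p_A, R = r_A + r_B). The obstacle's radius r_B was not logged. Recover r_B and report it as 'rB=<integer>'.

m = 3169
d = (-17, 0);  v_rel = (-13, -2),  |v_rel|² = 173
v_rel×d = (-13)·(0) − (-2)·(-17) = -34
since m = R²·173 − (-34)²:  R² = (1156 + 3169) / 173 = 25
R = √25 = 5  ⇒  r_B = 5 − 4 = 1

rB=1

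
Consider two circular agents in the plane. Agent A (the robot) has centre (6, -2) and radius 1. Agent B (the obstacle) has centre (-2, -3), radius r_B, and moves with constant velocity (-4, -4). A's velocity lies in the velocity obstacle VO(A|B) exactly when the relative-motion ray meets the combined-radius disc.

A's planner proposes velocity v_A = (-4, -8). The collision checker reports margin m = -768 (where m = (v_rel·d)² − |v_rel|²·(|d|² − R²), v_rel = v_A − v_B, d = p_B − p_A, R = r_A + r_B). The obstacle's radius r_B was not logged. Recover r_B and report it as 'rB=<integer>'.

m = -768
d = (-8, -1);  v_rel = (0, -4),  |v_rel|² = 16
v_rel×d = (0)·(-1) − (-4)·(-8) = -32
since m = R²·16 − (-32)²:  R² = (1024 + -768) / 16 = 16
R = √16 = 4  ⇒  r_B = 4 − 1 = 3

rB=3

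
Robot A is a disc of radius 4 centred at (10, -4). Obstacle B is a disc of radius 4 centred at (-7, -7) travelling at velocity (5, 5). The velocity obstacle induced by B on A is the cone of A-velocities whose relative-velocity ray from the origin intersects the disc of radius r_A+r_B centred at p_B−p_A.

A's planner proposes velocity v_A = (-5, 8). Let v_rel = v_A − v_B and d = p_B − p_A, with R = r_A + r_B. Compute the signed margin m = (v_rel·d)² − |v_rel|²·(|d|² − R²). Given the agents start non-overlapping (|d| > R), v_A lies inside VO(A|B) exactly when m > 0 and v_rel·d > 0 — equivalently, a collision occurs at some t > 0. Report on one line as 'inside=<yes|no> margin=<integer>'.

d = (-17, -3),  |d|² = 298;  R = 4+4 = 8,  c = 298−8² = 234
v_rel = (-10, 3),  |v_rel|² = 109;  v_rel·d = (-10)·(-17) + (3)·(-3) = 161
109·t² − 322·t + 234 = 0  ⇒  m = 161² − 109·234 = 415
m = 415 > 0,  v_rel·d = 161 > 0  ⇒  inside

inside=yes margin=415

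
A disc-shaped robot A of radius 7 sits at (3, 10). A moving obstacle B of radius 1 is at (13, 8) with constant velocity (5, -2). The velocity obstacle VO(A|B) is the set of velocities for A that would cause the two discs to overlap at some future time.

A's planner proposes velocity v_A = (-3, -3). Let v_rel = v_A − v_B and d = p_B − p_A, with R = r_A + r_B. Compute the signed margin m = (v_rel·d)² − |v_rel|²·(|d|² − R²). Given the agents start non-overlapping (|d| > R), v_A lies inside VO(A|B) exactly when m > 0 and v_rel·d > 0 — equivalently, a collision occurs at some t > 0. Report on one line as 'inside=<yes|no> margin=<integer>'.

d = (10, -2),  |d|² = 104;  R = 7+1 = 8,  c = 104−8² = 40
v_rel = (-8, -1),  |v_rel|² = 65;  v_rel·d = (-8)·(10) + (-1)·(-2) = -78
65·t² + 156·t + 40 = 0  ⇒  m = (-78)² − 65·40 = 3484
m = 3484 > 0,  v_rel·d = -78 < 0  ⇒  outside

inside=no margin=3484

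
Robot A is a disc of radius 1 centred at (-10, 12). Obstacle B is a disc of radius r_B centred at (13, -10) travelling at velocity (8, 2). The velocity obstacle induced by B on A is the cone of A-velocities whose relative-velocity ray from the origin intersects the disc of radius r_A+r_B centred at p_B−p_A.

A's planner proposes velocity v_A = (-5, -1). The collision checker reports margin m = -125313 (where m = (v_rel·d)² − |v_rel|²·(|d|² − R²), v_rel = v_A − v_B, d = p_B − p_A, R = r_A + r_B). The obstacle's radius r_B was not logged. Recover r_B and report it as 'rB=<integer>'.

m = -125313
d = (23, -22);  v_rel = (-13, -3),  |v_rel|² = 178
v_rel×d = (-13)·(-22) − (-3)·(23) = 355
since m = R²·178 − 355²:  R² = (126025 + -125313) / 178 = 4
R = √4 = 2  ⇒  r_B = 2 − 1 = 1

rB=1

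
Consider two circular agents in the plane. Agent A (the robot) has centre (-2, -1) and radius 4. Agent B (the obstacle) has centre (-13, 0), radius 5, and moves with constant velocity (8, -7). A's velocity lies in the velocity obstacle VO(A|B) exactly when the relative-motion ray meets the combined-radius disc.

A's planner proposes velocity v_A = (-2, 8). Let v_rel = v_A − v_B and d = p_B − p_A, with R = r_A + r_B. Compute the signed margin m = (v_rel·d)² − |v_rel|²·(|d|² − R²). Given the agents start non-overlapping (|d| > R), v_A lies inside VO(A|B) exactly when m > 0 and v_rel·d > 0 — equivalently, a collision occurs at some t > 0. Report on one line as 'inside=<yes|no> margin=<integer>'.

d = (-11, 1),  |d|² = 122;  R = 4+5 = 9,  c = 122−9² = 41
v_rel = (-10, 15),  |v_rel|² = 325;  v_rel·d = (-10)·(-11) + (15)·(1) = 125
325·t² − 250·t + 41 = 0  ⇒  m = 125² − 325·41 = 2300
m = 2300 > 0,  v_rel·d = 125 > 0  ⇒  inside

inside=yes margin=2300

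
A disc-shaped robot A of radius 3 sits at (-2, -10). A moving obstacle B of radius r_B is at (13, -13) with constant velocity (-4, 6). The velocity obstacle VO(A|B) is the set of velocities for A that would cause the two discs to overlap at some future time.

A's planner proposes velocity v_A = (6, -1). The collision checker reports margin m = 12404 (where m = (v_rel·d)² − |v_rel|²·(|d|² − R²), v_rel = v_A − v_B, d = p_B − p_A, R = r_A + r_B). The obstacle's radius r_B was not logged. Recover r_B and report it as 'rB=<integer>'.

m = 12404
d = (15, -3);  v_rel = (10, -7),  |v_rel|² = 149
v_rel×d = (10)·(-3) − (-7)·(15) = 75
since m = R²·149 − 75²:  R² = (5625 + 12404) / 149 = 121
R = √121 = 11  ⇒  r_B = 11 − 3 = 8

rB=8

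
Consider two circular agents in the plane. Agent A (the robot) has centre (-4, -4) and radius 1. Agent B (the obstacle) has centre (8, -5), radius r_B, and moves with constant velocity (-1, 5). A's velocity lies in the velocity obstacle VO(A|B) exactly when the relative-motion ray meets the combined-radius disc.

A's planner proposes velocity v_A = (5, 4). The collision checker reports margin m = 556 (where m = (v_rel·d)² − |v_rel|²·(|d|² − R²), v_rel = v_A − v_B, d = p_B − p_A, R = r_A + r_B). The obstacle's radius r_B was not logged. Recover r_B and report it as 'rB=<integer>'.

m = 556
d = (12, -1);  v_rel = (6, -1),  |v_rel|² = 37
v_rel×d = (6)·(-1) − (-1)·(12) = 6
since m = R²·37 − 6²:  R² = (36 + 556) / 37 = 16
R = √16 = 4  ⇒  r_B = 4 − 1 = 3

rB=3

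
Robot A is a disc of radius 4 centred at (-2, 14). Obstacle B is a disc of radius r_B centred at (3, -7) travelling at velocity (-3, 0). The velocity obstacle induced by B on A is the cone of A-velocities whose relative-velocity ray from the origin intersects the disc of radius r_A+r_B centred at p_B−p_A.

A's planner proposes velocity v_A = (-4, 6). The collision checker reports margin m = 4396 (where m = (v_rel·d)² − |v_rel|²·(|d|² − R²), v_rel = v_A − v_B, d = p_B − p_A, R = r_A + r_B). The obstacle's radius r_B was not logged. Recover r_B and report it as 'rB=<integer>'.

m = 4396
d = (5, -21);  v_rel = (-1, 6),  |v_rel|² = 37
v_rel×d = (-1)·(-21) − (6)·(5) = -9
since m = R²·37 − (-9)²:  R² = (81 + 4396) / 37 = 121
R = √121 = 11  ⇒  r_B = 11 − 4 = 7

rB=7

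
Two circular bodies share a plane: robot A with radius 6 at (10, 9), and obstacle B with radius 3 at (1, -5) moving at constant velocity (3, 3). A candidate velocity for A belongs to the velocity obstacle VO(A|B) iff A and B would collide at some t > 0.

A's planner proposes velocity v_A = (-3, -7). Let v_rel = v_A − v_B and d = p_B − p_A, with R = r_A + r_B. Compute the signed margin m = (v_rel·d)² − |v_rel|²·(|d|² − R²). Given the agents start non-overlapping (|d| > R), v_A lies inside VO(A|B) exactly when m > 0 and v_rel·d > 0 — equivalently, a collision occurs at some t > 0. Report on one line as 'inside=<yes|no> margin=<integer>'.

d = (-9, -14),  |d|² = 277;  R = 6+3 = 9,  c = 277−9² = 196
v_rel = (-6, -10),  |v_rel|² = 136;  v_rel·d = (-6)·(-9) + (-10)·(-14) = 194
136·t² − 388·t + 196 = 0  ⇒  m = 194² − 136·196 = 10980
m = 10980 > 0,  v_rel·d = 194 > 0  ⇒  inside

inside=yes margin=10980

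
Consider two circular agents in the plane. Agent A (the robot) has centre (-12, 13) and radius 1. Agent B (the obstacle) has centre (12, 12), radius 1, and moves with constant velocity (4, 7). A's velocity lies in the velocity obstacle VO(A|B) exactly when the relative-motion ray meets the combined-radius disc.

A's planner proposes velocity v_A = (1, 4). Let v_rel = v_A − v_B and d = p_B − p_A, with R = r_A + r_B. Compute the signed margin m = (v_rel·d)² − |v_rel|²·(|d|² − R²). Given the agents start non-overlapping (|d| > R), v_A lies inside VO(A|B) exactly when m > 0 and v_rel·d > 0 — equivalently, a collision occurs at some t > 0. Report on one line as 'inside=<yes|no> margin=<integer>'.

d = (24, -1),  |d|² = 577;  R = 1+1 = 2,  c = 577−2² = 573
v_rel = (-3, -3),  |v_rel|² = 18;  v_rel·d = (-3)·(24) + (-3)·(-1) = -69
18·t² + 138·t + 573 = 0  ⇒  m = (-69)² − 18·573 = -5553
m = -5553 < 0,  v_rel·d = -69 < 0  ⇒  outside

inside=no margin=-5553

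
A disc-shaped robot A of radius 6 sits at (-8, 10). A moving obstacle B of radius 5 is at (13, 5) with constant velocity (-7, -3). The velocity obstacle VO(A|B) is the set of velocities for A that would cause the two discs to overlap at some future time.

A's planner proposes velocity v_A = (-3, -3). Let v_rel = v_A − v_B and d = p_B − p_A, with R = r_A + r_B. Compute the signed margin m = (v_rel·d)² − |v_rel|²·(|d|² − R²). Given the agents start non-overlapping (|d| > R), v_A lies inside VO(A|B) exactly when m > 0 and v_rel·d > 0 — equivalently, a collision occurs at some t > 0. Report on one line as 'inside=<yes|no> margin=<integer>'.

d = (21, -5),  |d|² = 466;  R = 6+5 = 11,  c = 466−11² = 345
v_rel = (4, 0),  |v_rel|² = 16;  v_rel·d = (4)·(21) + (0)·(-5) = 84
16·t² − 168·t + 345 = 0  ⇒  m = 84² − 16·345 = 1536
m = 1536 > 0,  v_rel·d = 84 > 0  ⇒  inside

inside=yes margin=1536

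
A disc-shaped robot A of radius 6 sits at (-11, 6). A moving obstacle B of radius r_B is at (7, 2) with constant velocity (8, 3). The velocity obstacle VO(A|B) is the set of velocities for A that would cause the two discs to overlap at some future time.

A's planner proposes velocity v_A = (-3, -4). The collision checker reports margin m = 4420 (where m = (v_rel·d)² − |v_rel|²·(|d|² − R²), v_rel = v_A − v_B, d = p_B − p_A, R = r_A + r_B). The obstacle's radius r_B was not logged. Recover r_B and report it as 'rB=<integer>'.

m = 4420
d = (18, -4);  v_rel = (-11, -7),  |v_rel|² = 170
v_rel×d = (-11)·(-4) − (-7)·(18) = 170
since m = R²·170 − 170²:  R² = (28900 + 4420) / 170 = 196
R = √196 = 14  ⇒  r_B = 14 − 6 = 8

rB=8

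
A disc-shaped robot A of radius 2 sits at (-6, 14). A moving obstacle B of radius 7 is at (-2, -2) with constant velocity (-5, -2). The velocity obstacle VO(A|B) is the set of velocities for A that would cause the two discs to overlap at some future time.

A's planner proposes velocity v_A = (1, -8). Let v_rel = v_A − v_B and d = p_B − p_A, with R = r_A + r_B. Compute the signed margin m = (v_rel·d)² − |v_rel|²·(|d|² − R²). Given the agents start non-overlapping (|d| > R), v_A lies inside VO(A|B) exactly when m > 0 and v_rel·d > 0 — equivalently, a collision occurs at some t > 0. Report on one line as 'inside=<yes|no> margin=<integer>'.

d = (4, -16),  |d|² = 272;  R = 2+7 = 9,  c = 272−9² = 191
v_rel = (6, -6),  |v_rel|² = 72;  v_rel·d = (6)·(4) + (-6)·(-16) = 120
72·t² − 240·t + 191 = 0  ⇒  m = 120² − 72·191 = 648
m = 648 > 0,  v_rel·d = 120 > 0  ⇒  inside

inside=yes margin=648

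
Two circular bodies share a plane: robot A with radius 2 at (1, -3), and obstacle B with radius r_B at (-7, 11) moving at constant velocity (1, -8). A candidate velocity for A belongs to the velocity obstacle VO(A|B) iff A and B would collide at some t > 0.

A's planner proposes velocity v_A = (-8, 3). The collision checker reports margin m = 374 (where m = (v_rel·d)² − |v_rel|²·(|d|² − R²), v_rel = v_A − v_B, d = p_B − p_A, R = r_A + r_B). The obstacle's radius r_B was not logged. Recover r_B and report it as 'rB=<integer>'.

m = 374
d = (-8, 14);  v_rel = (-9, 11),  |v_rel|² = 202
v_rel×d = (-9)·(14) − (11)·(-8) = -38
since m = R²·202 − (-38)²:  R² = (1444 + 374) / 202 = 9
R = √9 = 3  ⇒  r_B = 3 − 2 = 1

rB=1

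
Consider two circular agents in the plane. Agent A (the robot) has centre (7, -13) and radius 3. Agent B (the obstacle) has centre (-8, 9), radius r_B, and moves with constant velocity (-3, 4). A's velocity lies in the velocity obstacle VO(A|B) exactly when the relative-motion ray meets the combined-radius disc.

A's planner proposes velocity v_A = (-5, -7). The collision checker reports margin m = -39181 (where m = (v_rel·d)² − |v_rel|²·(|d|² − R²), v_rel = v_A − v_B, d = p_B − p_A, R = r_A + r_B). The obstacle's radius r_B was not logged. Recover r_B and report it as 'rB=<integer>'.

m = -39181
d = (-15, 22);  v_rel = (-2, -11),  |v_rel|² = 125
v_rel×d = (-2)·(22) − (-11)·(-15) = -209
since m = R²·125 − (-209)²:  R² = (43681 + -39181) / 125 = 36
R = √36 = 6  ⇒  r_B = 6 − 3 = 3

rB=3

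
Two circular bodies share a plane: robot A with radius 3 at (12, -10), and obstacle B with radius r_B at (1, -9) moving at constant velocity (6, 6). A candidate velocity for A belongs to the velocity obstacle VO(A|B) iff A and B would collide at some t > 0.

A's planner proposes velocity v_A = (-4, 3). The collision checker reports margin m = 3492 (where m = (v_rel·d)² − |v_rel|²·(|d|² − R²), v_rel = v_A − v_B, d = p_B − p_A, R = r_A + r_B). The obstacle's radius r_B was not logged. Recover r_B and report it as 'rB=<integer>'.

m = 3492
d = (-11, 1);  v_rel = (-10, -3),  |v_rel|² = 109
v_rel×d = (-10)·(1) − (-3)·(-11) = -43
since m = R²·109 − (-43)²:  R² = (1849 + 3492) / 109 = 49
R = √49 = 7  ⇒  r_B = 7 − 3 = 4

rB=4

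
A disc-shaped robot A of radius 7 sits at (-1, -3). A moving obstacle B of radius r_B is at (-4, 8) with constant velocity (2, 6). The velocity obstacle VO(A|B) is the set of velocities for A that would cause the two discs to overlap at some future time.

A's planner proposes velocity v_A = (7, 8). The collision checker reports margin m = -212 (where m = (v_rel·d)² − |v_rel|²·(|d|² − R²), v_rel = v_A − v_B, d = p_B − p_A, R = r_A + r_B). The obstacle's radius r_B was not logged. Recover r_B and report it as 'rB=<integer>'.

m = -212
d = (-3, 11);  v_rel = (5, 2),  |v_rel|² = 29
v_rel×d = (5)·(11) − (2)·(-3) = 61
since m = R²·29 − 61²:  R² = (3721 + -212) / 29 = 121
R = √121 = 11  ⇒  r_B = 11 − 7 = 4

rB=4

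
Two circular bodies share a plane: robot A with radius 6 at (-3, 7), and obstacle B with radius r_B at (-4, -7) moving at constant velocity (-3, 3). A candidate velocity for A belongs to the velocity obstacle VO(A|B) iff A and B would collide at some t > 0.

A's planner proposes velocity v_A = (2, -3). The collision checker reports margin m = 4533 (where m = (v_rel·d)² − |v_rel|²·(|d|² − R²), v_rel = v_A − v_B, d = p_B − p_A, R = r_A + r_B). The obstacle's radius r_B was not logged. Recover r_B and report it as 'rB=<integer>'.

m = 4533
d = (-1, -14);  v_rel = (5, -6),  |v_rel|² = 61
v_rel×d = (5)·(-14) − (-6)·(-1) = -76
since m = R²·61 − (-76)²:  R² = (5776 + 4533) / 61 = 169
R = √169 = 13  ⇒  r_B = 13 − 6 = 7

rB=7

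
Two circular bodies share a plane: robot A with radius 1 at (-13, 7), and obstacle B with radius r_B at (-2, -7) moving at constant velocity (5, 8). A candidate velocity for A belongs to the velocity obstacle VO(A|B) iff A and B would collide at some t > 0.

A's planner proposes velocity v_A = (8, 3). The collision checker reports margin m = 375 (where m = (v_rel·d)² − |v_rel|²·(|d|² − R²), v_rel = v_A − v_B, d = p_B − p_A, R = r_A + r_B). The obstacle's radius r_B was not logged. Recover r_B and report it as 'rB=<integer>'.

m = 375
d = (11, -14);  v_rel = (3, -5),  |v_rel|² = 34
v_rel×d = (3)·(-14) − (-5)·(11) = 13
since m = R²·34 − 13²:  R² = (169 + 375) / 34 = 16
R = √16 = 4  ⇒  r_B = 4 − 1 = 3

rB=3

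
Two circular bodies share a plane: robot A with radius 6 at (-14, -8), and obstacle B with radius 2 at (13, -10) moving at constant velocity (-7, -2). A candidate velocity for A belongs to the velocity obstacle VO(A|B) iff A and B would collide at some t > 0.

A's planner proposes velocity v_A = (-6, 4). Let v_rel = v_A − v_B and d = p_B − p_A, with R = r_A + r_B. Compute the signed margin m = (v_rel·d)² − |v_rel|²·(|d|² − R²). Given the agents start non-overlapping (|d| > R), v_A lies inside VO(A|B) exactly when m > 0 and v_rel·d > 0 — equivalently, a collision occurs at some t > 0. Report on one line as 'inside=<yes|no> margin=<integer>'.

d = (27, -2),  |d|² = 733;  R = 6+2 = 8,  c = 733−8² = 669
v_rel = (1, 6),  |v_rel|² = 37;  v_rel·d = (1)·(27) + (6)·(-2) = 15
37·t² − 30·t + 669 = 0  ⇒  m = 15² − 37·669 = -24528
m = -24528 < 0,  v_rel·d = 15 > 0  ⇒  outside

inside=no margin=-24528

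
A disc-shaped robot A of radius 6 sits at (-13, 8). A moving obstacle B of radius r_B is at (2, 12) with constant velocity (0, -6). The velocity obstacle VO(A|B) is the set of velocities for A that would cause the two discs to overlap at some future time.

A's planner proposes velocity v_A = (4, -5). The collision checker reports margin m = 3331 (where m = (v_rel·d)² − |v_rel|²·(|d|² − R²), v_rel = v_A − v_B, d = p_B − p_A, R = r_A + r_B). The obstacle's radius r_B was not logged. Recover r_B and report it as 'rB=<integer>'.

m = 3331
d = (15, 4);  v_rel = (4, 1),  |v_rel|² = 17
v_rel×d = (4)·(4) − (1)·(15) = 1
since m = R²·17 − 1²:  R² = (1 + 3331) / 17 = 196
R = √196 = 14  ⇒  r_B = 14 − 6 = 8

rB=8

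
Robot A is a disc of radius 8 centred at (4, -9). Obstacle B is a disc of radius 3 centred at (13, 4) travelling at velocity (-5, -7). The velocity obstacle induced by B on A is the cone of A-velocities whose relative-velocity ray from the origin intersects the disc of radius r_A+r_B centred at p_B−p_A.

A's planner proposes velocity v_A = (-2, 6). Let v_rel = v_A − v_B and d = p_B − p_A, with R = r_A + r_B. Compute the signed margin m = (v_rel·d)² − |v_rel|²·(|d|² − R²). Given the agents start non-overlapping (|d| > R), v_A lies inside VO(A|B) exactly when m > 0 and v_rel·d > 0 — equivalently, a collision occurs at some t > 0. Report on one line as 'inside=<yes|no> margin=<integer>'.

d = (9, 13),  |d|² = 250;  R = 8+3 = 11,  c = 250−11² = 129
v_rel = (3, 13),  |v_rel|² = 178;  v_rel·d = (3)·(9) + (13)·(13) = 196
178·t² − 392·t + 129 = 0  ⇒  m = 196² − 178·129 = 15454
m = 15454 > 0,  v_rel·d = 196 > 0  ⇒  inside

inside=yes margin=15454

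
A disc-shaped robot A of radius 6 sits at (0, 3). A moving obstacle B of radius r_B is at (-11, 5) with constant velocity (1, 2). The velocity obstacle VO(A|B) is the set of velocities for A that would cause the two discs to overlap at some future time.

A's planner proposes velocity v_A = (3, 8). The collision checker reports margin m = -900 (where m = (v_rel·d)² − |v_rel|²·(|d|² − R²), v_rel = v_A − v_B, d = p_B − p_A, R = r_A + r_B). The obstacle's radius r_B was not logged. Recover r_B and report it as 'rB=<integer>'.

m = -900
d = (-11, 2);  v_rel = (2, 6),  |v_rel|² = 40
v_rel×d = (2)·(2) − (6)·(-11) = 70
since m = R²·40 − 70²:  R² = (4900 + -900) / 40 = 100
R = √100 = 10  ⇒  r_B = 10 − 6 = 4

rB=4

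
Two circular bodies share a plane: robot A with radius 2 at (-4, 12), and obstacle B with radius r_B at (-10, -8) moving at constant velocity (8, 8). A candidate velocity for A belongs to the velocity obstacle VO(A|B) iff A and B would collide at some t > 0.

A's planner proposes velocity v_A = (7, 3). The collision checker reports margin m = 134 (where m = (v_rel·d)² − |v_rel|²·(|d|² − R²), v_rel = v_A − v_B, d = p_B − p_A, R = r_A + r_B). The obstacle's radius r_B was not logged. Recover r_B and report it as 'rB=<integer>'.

m = 134
d = (-6, -20);  v_rel = (-1, -5),  |v_rel|² = 26
v_rel×d = (-1)·(-20) − (-5)·(-6) = -10
since m = R²·26 − (-10)²:  R² = (100 + 134) / 26 = 9
R = √9 = 3  ⇒  r_B = 3 − 2 = 1

rB=1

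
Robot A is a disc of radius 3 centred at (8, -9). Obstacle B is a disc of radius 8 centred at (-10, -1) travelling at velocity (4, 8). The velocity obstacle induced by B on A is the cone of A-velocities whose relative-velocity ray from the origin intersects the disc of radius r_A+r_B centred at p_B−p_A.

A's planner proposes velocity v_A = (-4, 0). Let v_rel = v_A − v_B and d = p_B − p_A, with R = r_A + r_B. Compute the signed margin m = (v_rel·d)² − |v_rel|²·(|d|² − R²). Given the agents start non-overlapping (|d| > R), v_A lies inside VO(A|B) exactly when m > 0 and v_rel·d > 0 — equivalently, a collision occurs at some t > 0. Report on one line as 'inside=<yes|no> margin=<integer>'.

d = (-18, 8),  |d|² = 388;  R = 3+8 = 11,  c = 388−11² = 267
v_rel = (-8, -8),  |v_rel|² = 128;  v_rel·d = (-8)·(-18) + (-8)·(8) = 80
128·t² − 160·t + 267 = 0  ⇒  m = 80² − 128·267 = -27776
m = -27776 < 0,  v_rel·d = 80 > 0  ⇒  outside

inside=no margin=-27776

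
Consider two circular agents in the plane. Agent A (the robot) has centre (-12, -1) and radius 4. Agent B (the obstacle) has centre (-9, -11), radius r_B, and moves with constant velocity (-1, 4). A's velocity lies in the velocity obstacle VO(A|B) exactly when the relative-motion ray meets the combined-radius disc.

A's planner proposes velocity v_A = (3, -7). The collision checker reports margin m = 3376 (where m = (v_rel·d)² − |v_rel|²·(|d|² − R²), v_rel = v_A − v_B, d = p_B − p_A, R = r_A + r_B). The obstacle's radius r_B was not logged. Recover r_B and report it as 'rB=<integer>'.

m = 3376
d = (3, -10);  v_rel = (4, -11),  |v_rel|² = 137
v_rel×d = (4)·(-10) − (-11)·(3) = -7
since m = R²·137 − (-7)²:  R² = (49 + 3376) / 137 = 25
R = √25 = 5  ⇒  r_B = 5 − 4 = 1

rB=1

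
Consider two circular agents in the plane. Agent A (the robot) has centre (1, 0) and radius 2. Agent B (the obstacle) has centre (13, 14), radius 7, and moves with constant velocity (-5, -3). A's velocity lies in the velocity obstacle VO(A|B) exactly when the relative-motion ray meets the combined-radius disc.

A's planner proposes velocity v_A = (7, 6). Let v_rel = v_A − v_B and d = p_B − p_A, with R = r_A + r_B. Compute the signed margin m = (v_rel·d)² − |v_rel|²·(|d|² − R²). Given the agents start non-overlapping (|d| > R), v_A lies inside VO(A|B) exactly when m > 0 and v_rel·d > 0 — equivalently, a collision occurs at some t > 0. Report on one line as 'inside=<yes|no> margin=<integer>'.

d = (12, 14),  |d|² = 340;  R = 2+7 = 9,  c = 340−9² = 259
v_rel = (12, 9),  |v_rel|² = 225;  v_rel·d = (12)·(12) + (9)·(14) = 270
225·t² − 540·t + 259 = 0  ⇒  m = 270² − 225·259 = 14625
m = 14625 > 0,  v_rel·d = 270 > 0  ⇒  inside

inside=yes margin=14625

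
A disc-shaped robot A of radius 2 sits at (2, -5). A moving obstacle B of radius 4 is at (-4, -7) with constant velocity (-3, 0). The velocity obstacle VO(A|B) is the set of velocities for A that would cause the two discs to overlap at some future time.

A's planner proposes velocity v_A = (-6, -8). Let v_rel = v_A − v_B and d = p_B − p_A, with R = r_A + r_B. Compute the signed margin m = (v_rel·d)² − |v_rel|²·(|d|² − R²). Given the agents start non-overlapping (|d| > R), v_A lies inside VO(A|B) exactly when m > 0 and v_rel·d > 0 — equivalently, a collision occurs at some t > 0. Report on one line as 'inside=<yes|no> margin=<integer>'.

d = (-6, -2),  |d|² = 40;  R = 2+4 = 6,  c = 40−6² = 4
v_rel = (-3, -8),  |v_rel|² = 73;  v_rel·d = (-3)·(-6) + (-8)·(-2) = 34
73·t² − 68·t + 4 = 0  ⇒  m = 34² − 73·4 = 864
m = 864 > 0,  v_rel·d = 34 > 0  ⇒  inside

inside=yes margin=864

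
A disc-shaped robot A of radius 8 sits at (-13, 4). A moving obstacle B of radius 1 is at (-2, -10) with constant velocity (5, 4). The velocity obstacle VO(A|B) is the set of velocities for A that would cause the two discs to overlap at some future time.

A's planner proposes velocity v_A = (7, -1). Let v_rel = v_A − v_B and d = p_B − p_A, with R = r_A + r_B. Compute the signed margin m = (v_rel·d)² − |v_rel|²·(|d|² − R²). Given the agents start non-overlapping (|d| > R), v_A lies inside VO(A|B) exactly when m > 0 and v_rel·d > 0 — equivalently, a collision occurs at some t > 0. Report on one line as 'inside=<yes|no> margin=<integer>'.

d = (11, -14),  |d|² = 317;  R = 8+1 = 9,  c = 317−9² = 236
v_rel = (2, -5),  |v_rel|² = 29;  v_rel·d = (2)·(11) + (-5)·(-14) = 92
29·t² − 184·t + 236 = 0  ⇒  m = 92² − 29·236 = 1620
m = 1620 > 0,  v_rel·d = 92 > 0  ⇒  inside

inside=yes margin=1620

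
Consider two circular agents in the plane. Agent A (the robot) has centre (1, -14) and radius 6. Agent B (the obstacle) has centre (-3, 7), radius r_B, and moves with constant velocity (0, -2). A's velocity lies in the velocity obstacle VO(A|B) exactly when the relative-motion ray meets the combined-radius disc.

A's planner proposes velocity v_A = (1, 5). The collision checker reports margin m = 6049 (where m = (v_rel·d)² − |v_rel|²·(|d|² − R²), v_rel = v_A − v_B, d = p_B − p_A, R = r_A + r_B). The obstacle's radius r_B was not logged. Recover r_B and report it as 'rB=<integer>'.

m = 6049
d = (-4, 21);  v_rel = (1, 7),  |v_rel|² = 50
v_rel×d = (1)·(21) − (7)·(-4) = 49
since m = R²·50 − 49²:  R² = (2401 + 6049) / 50 = 169
R = √169 = 13  ⇒  r_B = 13 − 6 = 7

rB=7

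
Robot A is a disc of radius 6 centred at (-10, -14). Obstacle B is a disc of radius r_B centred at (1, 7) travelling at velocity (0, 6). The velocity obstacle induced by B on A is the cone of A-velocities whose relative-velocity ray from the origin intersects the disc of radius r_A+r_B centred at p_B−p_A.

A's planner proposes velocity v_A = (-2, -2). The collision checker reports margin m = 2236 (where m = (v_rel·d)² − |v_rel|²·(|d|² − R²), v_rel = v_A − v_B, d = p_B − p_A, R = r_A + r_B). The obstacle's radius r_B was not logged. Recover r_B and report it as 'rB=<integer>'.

m = 2236
d = (11, 21);  v_rel = (-2, -8),  |v_rel|² = 68
v_rel×d = (-2)·(21) − (-8)·(11) = 46
since m = R²·68 − 46²:  R² = (2116 + 2236) / 68 = 64
R = √64 = 8  ⇒  r_B = 8 − 6 = 2

rB=2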